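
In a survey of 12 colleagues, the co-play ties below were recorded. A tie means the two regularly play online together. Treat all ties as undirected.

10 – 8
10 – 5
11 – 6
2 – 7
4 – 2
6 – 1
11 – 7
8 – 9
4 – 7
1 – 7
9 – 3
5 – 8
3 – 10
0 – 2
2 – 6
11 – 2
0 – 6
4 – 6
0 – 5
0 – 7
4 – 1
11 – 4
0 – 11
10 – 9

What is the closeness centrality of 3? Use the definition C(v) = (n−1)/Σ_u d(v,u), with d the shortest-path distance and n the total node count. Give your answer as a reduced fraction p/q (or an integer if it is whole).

Distances from 3: 0:3, 1:5, 2:4, 4:5, 5:2, 6:4, 7:4, 8:2, 9:1, 10:1, 11:4. Sum = 35.
n = 12, so closeness = 11/35.

11/35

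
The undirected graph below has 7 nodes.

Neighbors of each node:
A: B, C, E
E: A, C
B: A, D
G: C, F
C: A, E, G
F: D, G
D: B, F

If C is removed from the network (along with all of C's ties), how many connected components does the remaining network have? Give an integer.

C's neighbors (A, E, and G) remain reachable from one another through other ties, so the rest of the network stays in one piece.

1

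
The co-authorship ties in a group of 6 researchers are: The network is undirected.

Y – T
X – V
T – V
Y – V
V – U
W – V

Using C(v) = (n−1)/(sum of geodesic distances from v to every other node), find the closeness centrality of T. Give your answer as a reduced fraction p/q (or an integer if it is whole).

Distances from T: U:2, V:1, W:2, X:2, Y:1. Sum = 8.
n = 6, so closeness = 5/8.

5/8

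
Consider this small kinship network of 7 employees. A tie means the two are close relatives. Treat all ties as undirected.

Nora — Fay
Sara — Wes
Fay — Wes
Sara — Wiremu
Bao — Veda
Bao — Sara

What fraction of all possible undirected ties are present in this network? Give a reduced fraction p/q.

There are 6 edges and 7 nodes, so the maximum possible is C(7,2) = 21.
Density = 6/21 = 2/7.

2/7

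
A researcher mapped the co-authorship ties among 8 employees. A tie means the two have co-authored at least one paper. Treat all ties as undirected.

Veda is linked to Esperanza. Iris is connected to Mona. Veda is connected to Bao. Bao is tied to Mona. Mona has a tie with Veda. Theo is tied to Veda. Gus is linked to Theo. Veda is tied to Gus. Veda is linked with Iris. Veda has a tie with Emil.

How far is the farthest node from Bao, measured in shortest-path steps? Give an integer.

Distances from Bao: Emil:2, Esperanza:2, Gus:2, Iris:2, Mona:1, Theo:2, Veda:1.
The largest is 2 (to Gus, Esperanza, Theo, Iris, and Emil), so the eccentricity of Bao is 2.

2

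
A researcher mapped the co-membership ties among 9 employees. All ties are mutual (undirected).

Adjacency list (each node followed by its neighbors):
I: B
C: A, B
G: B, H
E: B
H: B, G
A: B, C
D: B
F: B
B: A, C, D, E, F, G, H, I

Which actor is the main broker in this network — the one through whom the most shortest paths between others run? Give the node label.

Unnormalized betweenness of each node: A:0, B:26, C:0, D:0, E:0, F:0, G:0, H:0, I:0.
B has the largest value, 26, making it the main broker — the node through which the most shortest paths run.

B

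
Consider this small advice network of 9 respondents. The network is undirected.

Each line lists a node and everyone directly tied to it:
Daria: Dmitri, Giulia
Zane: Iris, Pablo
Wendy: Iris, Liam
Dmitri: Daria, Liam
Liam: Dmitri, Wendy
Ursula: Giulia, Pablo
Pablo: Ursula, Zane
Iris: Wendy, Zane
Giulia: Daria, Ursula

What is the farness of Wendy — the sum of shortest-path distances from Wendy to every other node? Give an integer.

Distances from Wendy: Daria:3, Dmitri:2, Giulia:4, Iris:1, Liam:1, Pablo:3, Ursula:4, Zane:2.
Sum = 3 + 2 + 4 + 1 + 1 + 3 + 4 + 2 = 20.

20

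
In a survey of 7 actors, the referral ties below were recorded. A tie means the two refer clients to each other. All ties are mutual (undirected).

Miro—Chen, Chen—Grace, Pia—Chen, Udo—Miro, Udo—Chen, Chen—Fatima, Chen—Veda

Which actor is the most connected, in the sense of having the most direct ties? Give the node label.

Chen

Degrees — Chen:6, Fatima:1, Grace:1, Miro:2, Pia:1, Udo:2, Veda:1.
The maximum is 6, attained only by Chen.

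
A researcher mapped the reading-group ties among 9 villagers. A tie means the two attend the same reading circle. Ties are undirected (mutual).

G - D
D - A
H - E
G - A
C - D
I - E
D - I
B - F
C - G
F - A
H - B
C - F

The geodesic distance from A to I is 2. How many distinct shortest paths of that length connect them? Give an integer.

The shortest distance is 2, and the only length-2 path is A–D–I. So there is exactly 1 shortest path.

1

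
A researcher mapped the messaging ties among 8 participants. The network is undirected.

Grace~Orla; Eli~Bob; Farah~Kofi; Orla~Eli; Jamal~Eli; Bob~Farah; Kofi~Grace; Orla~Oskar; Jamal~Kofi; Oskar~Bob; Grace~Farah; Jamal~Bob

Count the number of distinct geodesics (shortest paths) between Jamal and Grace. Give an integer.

1

The shortest distance is 2, and the only length-2 path is Jamal–Kofi–Grace. So there is exactly 1 shortest path.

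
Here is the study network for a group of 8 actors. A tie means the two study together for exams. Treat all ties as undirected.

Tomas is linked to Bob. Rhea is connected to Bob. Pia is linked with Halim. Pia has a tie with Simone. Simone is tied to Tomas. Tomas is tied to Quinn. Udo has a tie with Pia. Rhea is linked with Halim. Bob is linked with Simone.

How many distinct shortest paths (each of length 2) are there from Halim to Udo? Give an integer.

The shortest distance is 2, and the only length-2 path is Halim–Pia–Udo. So there is exactly 1 shortest path.

1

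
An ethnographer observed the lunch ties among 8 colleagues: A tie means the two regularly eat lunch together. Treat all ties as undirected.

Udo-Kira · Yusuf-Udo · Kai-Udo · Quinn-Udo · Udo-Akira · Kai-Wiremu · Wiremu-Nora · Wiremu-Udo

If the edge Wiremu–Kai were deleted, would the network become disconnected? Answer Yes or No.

No

Even without that edge, Wiremu still reaches Kai via Wiremu – Udo – Kai, so the network stays connected. Not a bridge.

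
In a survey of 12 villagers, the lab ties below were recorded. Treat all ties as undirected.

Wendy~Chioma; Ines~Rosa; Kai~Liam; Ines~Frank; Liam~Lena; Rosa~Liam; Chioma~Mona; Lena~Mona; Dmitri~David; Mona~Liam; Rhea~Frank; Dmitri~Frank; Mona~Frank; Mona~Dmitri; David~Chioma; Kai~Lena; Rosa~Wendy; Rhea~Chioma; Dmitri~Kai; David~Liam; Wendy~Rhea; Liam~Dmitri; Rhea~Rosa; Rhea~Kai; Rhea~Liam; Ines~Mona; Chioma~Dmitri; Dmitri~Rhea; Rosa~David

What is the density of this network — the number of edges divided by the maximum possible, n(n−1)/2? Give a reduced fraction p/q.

29/66

There are 29 edges and 12 nodes, so the maximum possible is C(12,2) = 66.
Density = 29/66.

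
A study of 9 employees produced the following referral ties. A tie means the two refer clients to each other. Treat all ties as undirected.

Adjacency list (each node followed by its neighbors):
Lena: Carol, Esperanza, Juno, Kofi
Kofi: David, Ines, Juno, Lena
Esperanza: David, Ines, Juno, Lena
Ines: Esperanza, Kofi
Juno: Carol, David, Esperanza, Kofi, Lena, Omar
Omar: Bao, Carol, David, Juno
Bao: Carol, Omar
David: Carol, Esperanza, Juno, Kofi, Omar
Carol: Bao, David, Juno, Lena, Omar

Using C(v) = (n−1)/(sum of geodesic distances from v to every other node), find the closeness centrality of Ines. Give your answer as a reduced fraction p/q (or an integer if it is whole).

Distances from Ines: Bao:4, Carol:3, David:2, Esperanza:1, Juno:2, Kofi:1, Lena:2, Omar:3. Sum = 18.
n = 9, so closeness = 8/18 = 4/9.

4/9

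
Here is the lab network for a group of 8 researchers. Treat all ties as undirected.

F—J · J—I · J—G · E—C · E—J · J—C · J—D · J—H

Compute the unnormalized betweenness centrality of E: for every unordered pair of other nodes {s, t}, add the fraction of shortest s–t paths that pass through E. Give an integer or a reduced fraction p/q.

0

No shortest path between any pair of other nodes passes through E.
Summing the contributions gives betweenness(E) = 0.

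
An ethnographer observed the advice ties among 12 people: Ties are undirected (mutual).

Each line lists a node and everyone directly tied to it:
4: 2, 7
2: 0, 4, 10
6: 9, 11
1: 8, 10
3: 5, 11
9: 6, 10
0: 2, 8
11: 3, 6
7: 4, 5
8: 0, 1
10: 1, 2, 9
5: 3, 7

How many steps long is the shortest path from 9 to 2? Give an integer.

2

One shortest route is 9 – 10 – 2, which uses 2 edges, and 9 and 2 are not directly tied, so nothing shorter exists. So d(9,2) = 2.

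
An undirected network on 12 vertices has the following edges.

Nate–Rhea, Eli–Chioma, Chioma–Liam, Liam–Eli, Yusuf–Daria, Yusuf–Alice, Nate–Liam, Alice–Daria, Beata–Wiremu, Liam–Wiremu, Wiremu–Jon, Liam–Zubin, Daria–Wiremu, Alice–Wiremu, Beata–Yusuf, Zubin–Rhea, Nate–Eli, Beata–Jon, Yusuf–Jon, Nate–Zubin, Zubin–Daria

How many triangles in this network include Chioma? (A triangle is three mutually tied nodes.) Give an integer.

1

Chioma's neighbors: Eli and Liam.
Neighbor pairs that are themselves tied: Chioma–Eli–Liam. Each forms one triangle with Chioma, for 1 in total.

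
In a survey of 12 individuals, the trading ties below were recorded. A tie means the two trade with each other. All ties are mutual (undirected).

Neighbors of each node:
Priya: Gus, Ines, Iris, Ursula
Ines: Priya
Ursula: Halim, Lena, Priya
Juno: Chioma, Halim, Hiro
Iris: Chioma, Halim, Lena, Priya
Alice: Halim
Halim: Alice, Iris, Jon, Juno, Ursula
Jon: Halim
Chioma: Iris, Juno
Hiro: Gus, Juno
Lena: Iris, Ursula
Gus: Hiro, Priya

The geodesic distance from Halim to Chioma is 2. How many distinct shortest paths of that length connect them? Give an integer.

2

The shortest distance is 2. The length-2 paths are: Halim–Juno–Chioma; Halim–Iris–Chioma.
That gives 2 distinct shortest paths.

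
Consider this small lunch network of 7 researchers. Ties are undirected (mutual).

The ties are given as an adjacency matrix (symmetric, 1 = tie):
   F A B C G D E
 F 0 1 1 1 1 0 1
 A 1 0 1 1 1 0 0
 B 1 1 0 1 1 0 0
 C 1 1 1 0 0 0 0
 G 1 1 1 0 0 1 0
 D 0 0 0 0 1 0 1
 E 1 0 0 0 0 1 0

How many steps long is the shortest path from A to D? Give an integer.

2

One shortest route is A – G – D, which uses 2 edges, and A and D are not directly tied, so nothing shorter exists. So d(A,D) = 2.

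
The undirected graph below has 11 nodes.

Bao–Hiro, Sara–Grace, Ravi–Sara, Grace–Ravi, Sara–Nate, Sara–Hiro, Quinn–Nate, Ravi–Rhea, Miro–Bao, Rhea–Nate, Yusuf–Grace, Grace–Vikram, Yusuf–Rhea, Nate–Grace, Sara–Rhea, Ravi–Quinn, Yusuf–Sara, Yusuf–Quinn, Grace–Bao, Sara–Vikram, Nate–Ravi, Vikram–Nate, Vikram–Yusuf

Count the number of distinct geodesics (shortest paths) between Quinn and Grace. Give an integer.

3

The shortest distance is 2. The length-2 paths are: Quinn–Yusuf–Grace; Quinn–Nate–Grace; Quinn–Ravi–Grace.
That gives 3 distinct shortest paths.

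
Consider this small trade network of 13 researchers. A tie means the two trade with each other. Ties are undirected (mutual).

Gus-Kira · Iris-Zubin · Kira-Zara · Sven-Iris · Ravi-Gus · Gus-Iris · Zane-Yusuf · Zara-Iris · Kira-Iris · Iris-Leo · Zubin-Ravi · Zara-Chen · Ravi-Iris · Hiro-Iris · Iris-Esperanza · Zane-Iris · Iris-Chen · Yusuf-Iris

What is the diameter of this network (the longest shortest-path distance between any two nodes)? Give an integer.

2

Eccentricity of each node (its greatest distance to any other): Chen:2, Esperanza:2, Gus:2, Hiro:2, Iris:1, Kira:2, Leo:2, Ravi:2, Sven:2, Yusuf:2, Zane:2, Zara:2, Zubin:2.
The maximum eccentricity is 2, realized for instance by the pair Ravi–Chen via Ravi – Iris – Chen. So the diameter is 2.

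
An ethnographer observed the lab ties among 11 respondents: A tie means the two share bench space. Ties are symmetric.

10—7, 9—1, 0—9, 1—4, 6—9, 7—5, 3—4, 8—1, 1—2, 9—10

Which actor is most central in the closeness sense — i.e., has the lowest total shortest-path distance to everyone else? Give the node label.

Farness (sum of distances to all others) for each node — 0:27, 1:19, 2:28, 3:35, 4:26, 5:39, 6:27, 7:30, 8:28, 9:18, 10:23.
The smallest farness is 18, for 9, so 9 has the highest closeness.

9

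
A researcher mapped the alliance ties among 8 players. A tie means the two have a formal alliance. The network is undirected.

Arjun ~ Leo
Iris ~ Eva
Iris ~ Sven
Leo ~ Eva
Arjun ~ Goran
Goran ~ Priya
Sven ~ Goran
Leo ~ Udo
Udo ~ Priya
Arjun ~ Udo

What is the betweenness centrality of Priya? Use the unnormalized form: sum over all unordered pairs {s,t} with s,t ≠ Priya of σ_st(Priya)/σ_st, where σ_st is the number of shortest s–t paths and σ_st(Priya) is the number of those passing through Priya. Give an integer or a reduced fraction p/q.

1

Pairs whose geodesics pass through Priya — Udo–Sven: 1/2; Udo–Goran: 1/2.
All other pairs contribute 0.
Summing the contributions gives betweenness(Priya) = 1.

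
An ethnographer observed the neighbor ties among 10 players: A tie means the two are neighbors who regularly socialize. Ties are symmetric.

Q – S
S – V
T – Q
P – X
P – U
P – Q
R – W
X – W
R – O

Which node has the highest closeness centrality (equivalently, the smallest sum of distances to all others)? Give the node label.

P

Farness (sum of distances to all others) for each node — O:39, P:19, Q:21, R:31, S:27, T:29, U:27, V:35, W:25, X:21.
The smallest farness is 19, for P, so P has the highest closeness.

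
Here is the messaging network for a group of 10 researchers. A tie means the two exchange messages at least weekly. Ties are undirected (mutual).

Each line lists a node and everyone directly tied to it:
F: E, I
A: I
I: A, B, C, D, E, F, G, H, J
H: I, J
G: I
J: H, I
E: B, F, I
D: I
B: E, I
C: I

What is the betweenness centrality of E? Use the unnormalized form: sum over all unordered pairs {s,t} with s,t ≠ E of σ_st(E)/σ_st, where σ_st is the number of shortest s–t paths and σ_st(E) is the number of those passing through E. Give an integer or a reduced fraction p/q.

Pairs whose geodesics pass through E — F–B: 1/2.
All other pairs contribute 0.
Summing the contributions gives betweenness(E) = 1/2.

1/2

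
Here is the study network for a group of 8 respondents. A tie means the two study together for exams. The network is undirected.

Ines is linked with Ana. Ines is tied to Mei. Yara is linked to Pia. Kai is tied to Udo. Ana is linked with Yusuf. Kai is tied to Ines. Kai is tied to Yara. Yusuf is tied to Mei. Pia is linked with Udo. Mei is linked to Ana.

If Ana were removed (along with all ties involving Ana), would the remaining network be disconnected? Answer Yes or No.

No

Even without Ana, every remaining node can still reach every other (the residual graph is connected), so Ana is not a cut vertex.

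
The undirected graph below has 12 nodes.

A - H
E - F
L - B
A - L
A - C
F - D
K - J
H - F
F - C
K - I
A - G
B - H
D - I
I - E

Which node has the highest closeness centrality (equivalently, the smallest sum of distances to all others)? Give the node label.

F

Farness (sum of distances to all others) for each node — A:29, B:33, C:27, D:27, E:27, F:23, G:39, H:25, I:31, J:49, K:39, L:37.
The smallest farness is 23, for F, so F has the highest closeness.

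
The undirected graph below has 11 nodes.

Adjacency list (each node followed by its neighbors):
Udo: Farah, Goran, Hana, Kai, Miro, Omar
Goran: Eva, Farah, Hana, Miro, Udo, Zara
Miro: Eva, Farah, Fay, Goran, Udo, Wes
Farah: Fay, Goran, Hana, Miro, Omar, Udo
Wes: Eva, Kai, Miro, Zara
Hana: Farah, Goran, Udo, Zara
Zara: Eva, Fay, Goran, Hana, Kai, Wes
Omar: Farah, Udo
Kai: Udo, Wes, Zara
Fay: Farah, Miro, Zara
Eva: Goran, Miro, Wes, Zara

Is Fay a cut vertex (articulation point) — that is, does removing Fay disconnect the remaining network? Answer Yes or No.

Even without Fay, every remaining node can still reach every other (the residual graph is connected), so Fay is not a cut vertex.

No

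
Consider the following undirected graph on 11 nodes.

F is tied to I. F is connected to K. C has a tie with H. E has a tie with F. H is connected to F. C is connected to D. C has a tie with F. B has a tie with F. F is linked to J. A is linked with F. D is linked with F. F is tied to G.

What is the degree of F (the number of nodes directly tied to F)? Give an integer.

10

F is directly tied to A, B, C, D, E, G, H, I, J, and K. That is 10 neighbors, so the degree of F is 10.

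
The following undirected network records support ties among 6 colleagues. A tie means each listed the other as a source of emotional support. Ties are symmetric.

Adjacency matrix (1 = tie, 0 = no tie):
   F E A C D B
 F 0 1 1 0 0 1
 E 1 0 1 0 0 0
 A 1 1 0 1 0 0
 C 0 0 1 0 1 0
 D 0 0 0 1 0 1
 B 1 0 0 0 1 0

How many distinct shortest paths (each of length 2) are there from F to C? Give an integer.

The shortest distance is 2, and the only length-2 path is F–A–C. So there is exactly 1 shortest path.

1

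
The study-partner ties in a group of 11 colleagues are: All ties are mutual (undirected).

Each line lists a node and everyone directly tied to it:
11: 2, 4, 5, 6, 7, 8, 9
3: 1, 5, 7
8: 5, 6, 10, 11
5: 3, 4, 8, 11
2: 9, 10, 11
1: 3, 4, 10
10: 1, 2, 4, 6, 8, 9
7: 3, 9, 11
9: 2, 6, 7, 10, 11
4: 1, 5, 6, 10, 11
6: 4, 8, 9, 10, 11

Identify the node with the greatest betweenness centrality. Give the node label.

Unnormalized betweenness of each node: 1:57/28, 2:1/5, 3:2, 4:697/210, 5:41/14, 6:67/60, 7:16/7, 8:247/210, 9:1229/420, 10:43/7, 11:745/84.
11 has the largest value, 745/84, making it the main broker — the node through which the most shortest paths run.

11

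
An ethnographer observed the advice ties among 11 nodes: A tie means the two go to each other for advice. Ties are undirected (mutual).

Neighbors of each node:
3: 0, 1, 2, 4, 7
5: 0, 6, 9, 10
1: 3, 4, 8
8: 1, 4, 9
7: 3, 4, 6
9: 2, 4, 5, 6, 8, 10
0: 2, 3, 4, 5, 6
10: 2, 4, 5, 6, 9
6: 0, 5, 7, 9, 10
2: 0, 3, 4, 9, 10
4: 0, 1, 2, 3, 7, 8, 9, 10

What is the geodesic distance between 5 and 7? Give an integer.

One shortest route is 5 – 6 – 7, which uses 2 edges, and 5 and 7 are not directly tied, so nothing shorter exists. So d(5,7) = 2.

2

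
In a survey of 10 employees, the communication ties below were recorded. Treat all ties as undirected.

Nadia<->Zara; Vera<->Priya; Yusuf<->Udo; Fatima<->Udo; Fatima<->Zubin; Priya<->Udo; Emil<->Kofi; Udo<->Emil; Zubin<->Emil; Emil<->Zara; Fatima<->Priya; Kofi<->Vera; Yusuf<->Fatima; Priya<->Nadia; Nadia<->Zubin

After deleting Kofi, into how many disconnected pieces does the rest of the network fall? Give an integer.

1

Kofi's neighbors (Emil and Vera) remain reachable from one another through other ties, so the rest of the network stays in one piece.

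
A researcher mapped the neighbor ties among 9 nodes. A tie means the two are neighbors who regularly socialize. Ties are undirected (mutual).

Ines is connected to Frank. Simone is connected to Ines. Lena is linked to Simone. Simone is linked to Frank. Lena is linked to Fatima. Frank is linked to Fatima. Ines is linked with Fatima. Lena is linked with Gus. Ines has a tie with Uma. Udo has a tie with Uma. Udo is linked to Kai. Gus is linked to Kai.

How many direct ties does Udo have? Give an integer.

Udo is directly tied to Kai and Uma. That is 2 neighbors, so the degree of Udo is 2.

2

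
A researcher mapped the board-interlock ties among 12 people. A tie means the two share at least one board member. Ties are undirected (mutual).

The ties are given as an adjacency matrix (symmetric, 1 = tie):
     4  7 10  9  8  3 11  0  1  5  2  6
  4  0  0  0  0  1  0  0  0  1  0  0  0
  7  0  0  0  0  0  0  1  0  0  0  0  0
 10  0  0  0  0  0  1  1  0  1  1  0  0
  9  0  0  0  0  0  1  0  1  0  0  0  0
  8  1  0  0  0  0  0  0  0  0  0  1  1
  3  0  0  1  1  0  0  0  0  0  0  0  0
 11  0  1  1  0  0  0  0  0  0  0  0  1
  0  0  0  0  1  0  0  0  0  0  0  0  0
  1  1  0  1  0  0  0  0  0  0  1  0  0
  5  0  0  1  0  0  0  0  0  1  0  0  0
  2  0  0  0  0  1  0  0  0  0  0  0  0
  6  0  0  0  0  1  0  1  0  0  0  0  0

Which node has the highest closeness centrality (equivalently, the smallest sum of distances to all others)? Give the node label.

Farness (sum of distances to all others) for each node — 0:46, 1:25, 2:41, 3:28, 4:29, 5:28, 6:28, 7:34, 8:31, 9:36, 10:22, 11:24.
The smallest farness is 22, for 10, so 10 has the highest closeness.

10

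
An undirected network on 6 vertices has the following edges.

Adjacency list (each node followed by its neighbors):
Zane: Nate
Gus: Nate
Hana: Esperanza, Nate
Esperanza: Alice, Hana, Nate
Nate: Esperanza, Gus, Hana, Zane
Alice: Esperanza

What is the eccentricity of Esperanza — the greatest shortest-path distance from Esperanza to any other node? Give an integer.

2

Distances from Esperanza: Alice:1, Gus:2, Hana:1, Nate:1, Zane:2.
The largest is 2 (to Zane and Gus), so the eccentricity of Esperanza is 2.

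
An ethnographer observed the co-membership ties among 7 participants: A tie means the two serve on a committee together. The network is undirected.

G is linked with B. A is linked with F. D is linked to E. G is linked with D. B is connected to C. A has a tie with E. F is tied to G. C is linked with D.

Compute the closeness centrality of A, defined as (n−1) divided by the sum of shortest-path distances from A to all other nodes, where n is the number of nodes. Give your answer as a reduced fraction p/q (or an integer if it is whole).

1/2

Distances from A: B:3, C:3, D:2, E:1, F:1, G:2. Sum = 12.
n = 7, so closeness = 6/12 = 1/2.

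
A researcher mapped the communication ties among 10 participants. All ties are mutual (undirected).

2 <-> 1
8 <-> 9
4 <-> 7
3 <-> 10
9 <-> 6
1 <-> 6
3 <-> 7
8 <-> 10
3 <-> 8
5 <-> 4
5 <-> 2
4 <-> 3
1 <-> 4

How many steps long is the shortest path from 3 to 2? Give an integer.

One shortest route is 3 – 4 – 5 – 2, which uses 3 edges, and at distance 2 from 3 we only reach {1, 5, 9}, which does not include 2. So d(3,2) = 3.

3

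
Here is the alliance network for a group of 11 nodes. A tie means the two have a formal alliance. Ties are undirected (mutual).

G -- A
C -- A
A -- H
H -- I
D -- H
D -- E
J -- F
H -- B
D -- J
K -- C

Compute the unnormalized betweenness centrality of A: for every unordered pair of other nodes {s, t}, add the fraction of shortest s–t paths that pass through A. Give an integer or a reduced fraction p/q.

Pairs whose geodesics pass through A — G–I: 1; G–B: 1; G–E: 1; G–K: 1; G–F: 1; G–H: 1; G–D: 1; G–C: 1; G–J: 1; I–K: 1; I–C: 1; B–K: 1; B–C: 1; E–K: 1 … (+9 more pairs).
All other pairs contribute 0.
Summing the contributions gives betweenness(A) = 23.

23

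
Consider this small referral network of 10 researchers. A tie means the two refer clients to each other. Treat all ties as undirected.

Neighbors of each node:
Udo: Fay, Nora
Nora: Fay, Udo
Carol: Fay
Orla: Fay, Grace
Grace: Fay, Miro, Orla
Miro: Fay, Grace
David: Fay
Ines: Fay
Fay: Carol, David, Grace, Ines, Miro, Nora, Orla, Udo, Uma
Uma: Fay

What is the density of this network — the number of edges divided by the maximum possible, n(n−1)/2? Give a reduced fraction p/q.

4/15

There are 12 edges and 10 nodes, so the maximum possible is C(10,2) = 45.
Density = 12/45 = 4/15.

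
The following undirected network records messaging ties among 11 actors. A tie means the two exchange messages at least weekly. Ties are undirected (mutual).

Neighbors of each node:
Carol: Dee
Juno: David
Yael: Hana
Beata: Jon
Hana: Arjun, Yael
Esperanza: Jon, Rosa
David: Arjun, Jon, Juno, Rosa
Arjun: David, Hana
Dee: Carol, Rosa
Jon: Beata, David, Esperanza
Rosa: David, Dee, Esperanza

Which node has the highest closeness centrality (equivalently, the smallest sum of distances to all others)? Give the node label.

Farness (sum of distances to all others) for each node — Arjun:23, Beata:32, Carol:37, David:18, Dee:28, Esperanza:26, Hana:30, Jon:23, Juno:27, Rosa:21, Yael:39.
The smallest farness is 18, for David, so David has the highest closeness.

David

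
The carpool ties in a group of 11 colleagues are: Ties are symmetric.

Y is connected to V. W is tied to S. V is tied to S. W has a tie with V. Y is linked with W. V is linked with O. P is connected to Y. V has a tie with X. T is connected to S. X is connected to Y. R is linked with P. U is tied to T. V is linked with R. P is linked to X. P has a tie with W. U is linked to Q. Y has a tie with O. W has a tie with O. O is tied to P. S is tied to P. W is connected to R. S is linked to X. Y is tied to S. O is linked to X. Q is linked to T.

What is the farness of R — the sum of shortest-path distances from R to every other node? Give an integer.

22

Distances from R: O:2, P:1, Q:4, S:2, T:3, U:4, V:1, W:1, X:2, Y:2.
Sum = 2 + 1 + 4 + 2 + 3 + 4 + 1 + 1 + 2 + 2 = 22.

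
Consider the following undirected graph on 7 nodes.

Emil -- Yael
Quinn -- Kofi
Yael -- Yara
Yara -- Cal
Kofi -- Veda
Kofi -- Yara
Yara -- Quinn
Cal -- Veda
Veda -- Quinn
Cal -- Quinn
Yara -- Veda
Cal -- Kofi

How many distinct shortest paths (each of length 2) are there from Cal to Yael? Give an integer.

1

The shortest distance is 2, and the only length-2 path is Cal–Yara–Yael. So there is exactly 1 shortest path.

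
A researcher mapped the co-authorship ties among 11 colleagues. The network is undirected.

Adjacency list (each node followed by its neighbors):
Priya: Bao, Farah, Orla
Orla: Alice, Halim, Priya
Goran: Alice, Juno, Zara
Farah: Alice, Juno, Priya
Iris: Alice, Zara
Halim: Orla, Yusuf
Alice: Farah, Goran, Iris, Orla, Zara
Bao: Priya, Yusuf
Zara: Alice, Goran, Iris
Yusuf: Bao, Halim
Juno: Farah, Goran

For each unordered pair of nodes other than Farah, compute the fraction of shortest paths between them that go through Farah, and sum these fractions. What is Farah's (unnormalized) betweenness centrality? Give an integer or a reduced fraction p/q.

19/2

Pairs whose geodesics pass through Farah — Orla–Juno: 2/3; Alice–Juno: 1/2; Alice–Priya: 1/2; Alice–Bao: 1/2; Iris–Juno: 1/3; Iris–Priya: 1/2; Iris–Bao: 1/2; Zara–Priya: 1/2; Zara–Bao: 1/2; Goran–Priya: 2/3; Goran–Bao: 2/3; Juno–Priya: 1; Juno–Bao: 1; Juno–Yusuf: 1 … (+1 more pairs).
All other pairs contribute 0.
Summing the contributions gives betweenness(Farah) = 19/2.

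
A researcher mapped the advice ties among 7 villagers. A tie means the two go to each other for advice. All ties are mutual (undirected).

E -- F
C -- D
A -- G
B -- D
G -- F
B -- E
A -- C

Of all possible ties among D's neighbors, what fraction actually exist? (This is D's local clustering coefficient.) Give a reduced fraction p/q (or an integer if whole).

D's neighbors: B and C (k = 2).
Possible neighbor pairs: C(2,2) = 1. Edges among them: none → e = 0.
Clustering(D) = 0/1.

0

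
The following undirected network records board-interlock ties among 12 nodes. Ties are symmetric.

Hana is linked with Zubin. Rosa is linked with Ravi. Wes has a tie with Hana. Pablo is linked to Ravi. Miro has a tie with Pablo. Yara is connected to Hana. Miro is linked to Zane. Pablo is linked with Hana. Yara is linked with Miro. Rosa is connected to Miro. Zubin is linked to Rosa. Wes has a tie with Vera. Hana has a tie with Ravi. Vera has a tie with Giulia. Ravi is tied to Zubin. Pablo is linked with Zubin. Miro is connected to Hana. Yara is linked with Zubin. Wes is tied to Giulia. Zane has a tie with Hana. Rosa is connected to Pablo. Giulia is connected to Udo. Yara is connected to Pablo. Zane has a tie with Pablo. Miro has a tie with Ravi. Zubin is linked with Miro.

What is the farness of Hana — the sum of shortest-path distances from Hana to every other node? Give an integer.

Distances from Hana: Giulia:2, Miro:1, Pablo:1, Ravi:1, Rosa:2, Udo:3, Vera:2, Wes:1, Yara:1, Zane:1, Zubin:1.
Sum = 2 + 1 + 1 + 1 + 2 + 3 + 2 + 1 + 1 + 1 + 1 = 16.

16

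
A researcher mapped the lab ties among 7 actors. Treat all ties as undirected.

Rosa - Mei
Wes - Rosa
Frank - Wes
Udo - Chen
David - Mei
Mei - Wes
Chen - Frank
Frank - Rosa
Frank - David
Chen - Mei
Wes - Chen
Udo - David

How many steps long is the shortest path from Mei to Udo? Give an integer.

One shortest route is Mei – David – Udo, which uses 2 edges, and Mei and Udo are not directly tied, so nothing shorter exists. So d(Mei,Udo) = 2.

2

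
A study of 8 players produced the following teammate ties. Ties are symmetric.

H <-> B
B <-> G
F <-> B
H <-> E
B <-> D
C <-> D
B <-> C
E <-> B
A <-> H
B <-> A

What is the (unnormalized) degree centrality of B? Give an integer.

7

B is directly tied to A, C, D, E, F, G, and H. That is 7 neighbors, so the degree of B is 7.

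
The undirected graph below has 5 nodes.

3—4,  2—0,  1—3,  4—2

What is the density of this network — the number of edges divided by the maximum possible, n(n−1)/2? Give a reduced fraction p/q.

2/5

There are 4 edges and 5 nodes, so the maximum possible is C(5,2) = 10.
Density = 4/10 = 2/5.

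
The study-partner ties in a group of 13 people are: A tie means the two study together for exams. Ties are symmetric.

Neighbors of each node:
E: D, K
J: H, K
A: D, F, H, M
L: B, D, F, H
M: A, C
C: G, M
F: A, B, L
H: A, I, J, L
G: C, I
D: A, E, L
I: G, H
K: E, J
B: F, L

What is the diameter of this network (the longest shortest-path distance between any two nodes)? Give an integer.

Eccentricity of each node (its greatest distance to any other): A:3, B:4, C:5, D:4, E:5, F:4, G:5, H:3, I:4, J:4, K:5, L:4, M:4.
The maximum eccentricity is 5, realized for instance by the pair C–K via C – M – A – H – J – K. So the diameter is 5.

5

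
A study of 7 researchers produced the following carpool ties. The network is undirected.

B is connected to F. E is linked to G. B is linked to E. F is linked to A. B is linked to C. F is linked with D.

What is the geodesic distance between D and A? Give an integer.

One shortest route is D – F – A, which uses 2 edges, and D and A are not directly tied, so nothing shorter exists. So d(D,A) = 2.

2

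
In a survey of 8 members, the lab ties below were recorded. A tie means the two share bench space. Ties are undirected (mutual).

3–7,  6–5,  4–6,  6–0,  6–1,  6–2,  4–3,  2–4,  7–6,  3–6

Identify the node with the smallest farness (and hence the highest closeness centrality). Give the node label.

6

Farness (sum of distances to all others) for each node — 0:13, 1:13, 2:12, 3:11, 4:11, 5:13, 6:7, 7:12.
The smallest farness is 7, for 6, so 6 has the highest closeness.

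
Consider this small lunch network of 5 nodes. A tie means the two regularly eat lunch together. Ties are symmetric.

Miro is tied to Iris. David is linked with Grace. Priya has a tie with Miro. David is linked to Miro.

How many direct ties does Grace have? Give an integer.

1

Grace is directly tied to David. That is 1 neighbor, so the degree of Grace is 1.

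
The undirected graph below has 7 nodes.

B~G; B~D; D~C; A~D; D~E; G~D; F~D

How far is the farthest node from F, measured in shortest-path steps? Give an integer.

2

Distances from F: A:2, B:2, C:2, D:1, E:2, G:2.
The largest is 2 (to B, C, E, G, and A), so the eccentricity of F is 2.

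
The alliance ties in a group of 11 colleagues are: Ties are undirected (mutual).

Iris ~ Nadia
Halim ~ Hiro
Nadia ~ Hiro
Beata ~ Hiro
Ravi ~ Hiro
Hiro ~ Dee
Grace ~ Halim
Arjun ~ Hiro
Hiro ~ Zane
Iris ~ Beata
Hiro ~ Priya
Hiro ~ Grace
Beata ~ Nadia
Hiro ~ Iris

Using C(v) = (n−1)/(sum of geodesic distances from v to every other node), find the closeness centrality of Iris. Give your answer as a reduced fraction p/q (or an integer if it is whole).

10/17

Distances from Iris: Arjun:2, Beata:1, Dee:2, Grace:2, Halim:2, Hiro:1, Nadia:1, Priya:2, Ravi:2, Zane:2. Sum = 17.
n = 11, so closeness = 10/17.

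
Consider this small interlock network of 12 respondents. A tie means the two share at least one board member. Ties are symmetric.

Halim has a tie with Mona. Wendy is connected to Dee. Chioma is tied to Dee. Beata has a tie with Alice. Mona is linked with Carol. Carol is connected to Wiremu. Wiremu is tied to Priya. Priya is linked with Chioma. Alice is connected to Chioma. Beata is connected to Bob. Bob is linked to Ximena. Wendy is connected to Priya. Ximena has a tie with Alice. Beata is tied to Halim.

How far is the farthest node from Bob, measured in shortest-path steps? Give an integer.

Distances from Bob: Alice:2, Beata:1, Carol:4, Chioma:3, Dee:4, Halim:2, Mona:3, Priya:4, Wendy:5, Wiremu:5, Ximena:1.
The largest is 5 (to Wendy and Wiremu), so the eccentricity of Bob is 5.

5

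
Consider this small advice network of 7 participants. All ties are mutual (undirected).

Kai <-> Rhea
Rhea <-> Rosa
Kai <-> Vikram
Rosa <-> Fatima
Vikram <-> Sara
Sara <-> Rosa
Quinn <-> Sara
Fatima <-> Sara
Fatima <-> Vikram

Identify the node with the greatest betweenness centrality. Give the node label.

Unnormalized betweenness of each node: Fatima:1/2, Kai:1, Quinn:0, Rhea:1, Rosa:3, Sara:11/2, Vikram:3.
Sara has the largest value, 11/2, making it the main broker — the node through which the most shortest paths run.

Sara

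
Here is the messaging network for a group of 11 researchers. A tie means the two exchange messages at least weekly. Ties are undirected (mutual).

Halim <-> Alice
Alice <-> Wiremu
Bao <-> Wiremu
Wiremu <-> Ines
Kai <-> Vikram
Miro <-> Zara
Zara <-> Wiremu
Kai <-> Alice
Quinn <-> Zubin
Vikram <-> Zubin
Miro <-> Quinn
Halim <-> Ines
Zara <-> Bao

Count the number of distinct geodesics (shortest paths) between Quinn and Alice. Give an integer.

2

The shortest distance is 4. The length-4 paths are: Quinn–Miro–Zara–Wiremu–Alice; Quinn–Zubin–Vikram–Kai–Alice.
That gives 2 distinct shortest paths.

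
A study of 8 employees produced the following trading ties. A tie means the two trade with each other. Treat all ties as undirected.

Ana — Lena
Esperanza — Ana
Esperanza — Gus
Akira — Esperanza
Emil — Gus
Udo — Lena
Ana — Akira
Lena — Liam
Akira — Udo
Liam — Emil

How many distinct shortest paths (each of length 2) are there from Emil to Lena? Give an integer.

1

The shortest distance is 2, and the only length-2 path is Emil–Liam–Lena. So there is exactly 1 shortest path.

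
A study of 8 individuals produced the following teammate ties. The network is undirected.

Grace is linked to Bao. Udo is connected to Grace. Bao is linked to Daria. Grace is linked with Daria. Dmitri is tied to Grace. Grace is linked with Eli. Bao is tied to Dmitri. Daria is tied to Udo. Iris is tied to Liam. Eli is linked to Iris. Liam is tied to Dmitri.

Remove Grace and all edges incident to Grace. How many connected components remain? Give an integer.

1

Grace's neighbors (Bao, Daria, Dmitri, Eli, and Udo) remain reachable from one another through other ties, so the rest of the network stays in one piece.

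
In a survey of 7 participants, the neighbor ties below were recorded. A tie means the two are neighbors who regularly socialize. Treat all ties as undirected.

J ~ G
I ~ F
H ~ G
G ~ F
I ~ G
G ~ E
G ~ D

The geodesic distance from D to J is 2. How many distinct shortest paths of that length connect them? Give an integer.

1

The shortest distance is 2, and the only length-2 path is D–G–J. So there is exactly 1 shortest path.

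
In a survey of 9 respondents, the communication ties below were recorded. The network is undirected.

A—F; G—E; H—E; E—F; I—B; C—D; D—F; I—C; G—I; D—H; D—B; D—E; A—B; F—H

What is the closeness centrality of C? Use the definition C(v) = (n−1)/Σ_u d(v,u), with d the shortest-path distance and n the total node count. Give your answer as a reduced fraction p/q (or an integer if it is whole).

Distances from C: A:3, B:2, D:1, E:2, F:2, G:2, H:2, I:1. Sum = 15.
n = 9, so closeness = 8/15.

8/15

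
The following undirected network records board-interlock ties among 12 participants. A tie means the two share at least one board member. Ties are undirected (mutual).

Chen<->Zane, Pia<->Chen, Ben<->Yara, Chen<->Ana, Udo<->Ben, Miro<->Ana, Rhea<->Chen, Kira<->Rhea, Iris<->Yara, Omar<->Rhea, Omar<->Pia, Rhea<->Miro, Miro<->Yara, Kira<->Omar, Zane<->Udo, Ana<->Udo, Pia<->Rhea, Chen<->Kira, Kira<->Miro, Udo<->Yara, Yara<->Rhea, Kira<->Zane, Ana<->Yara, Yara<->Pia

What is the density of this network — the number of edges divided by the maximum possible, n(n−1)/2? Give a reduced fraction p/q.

4/11

There are 24 edges and 12 nodes, so the maximum possible is C(12,2) = 66.
Density = 24/66 = 4/11.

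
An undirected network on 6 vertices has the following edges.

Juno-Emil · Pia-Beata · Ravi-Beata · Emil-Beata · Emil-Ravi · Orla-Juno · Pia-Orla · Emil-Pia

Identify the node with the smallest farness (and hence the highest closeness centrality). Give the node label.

Farness (sum of distances to all others) for each node — Beata:7, Emil:6, Juno:8, Orla:9, Pia:7, Ravi:9.
The smallest farness is 6, for Emil, so Emil has the highest closeness.

Emil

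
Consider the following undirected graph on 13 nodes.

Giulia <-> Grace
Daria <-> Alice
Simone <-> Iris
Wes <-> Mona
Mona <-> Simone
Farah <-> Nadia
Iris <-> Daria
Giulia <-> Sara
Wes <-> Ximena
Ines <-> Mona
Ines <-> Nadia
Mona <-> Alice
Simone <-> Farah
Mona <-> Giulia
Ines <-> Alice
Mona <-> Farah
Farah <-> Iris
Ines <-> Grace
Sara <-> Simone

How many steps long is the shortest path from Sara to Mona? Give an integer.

2

One shortest route is Sara – Giulia – Mona, which uses 2 edges, and Sara and Mona are not directly tied, so nothing shorter exists. So d(Sara,Mona) = 2.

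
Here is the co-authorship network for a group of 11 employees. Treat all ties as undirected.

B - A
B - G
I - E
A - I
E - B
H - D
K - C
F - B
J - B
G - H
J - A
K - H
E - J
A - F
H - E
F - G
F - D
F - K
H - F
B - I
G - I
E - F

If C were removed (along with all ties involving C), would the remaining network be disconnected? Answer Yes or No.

No

Even without C, every remaining node can still reach every other (the residual graph is connected), so C is not a cut vertex.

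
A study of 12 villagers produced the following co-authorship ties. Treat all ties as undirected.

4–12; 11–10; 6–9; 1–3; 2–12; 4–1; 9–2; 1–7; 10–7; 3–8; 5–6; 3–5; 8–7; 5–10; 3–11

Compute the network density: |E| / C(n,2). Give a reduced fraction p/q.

5/22

There are 15 edges and 12 nodes, so the maximum possible is C(12,2) = 66.
Density = 15/66 = 5/22.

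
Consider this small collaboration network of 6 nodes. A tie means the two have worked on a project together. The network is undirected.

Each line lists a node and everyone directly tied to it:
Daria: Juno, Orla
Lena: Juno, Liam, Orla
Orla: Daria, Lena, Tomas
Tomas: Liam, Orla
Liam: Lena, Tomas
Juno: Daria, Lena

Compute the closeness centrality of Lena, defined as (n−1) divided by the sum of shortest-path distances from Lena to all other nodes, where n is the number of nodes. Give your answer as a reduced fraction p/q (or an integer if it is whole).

Distances from Lena: Daria:2, Juno:1, Liam:1, Orla:1, Tomas:2. Sum = 7.
n = 6, so closeness = 5/7.

5/7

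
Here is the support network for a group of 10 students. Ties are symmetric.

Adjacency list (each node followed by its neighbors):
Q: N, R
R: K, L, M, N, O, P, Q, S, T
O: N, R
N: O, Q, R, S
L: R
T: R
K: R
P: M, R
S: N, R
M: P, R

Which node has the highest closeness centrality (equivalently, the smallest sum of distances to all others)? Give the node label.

Farness (sum of distances to all others) for each node — K:17, L:17, M:16, N:14, O:16, P:16, Q:16, R:9, S:16, T:17.
The smallest farness is 9, for R, so R has the highest closeness.

R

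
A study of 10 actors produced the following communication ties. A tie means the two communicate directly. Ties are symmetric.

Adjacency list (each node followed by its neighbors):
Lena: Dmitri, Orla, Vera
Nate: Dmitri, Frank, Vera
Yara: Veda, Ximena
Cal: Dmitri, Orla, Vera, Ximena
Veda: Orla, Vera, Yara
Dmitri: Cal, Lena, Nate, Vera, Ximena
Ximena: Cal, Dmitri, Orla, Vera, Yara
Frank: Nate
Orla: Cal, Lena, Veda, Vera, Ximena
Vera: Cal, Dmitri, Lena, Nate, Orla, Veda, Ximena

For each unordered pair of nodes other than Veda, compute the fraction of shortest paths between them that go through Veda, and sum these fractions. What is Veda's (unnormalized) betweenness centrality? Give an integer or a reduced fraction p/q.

Pairs whose geodesics pass through Veda — Lena–Yara: 2/5; Vera–Yara: 1/2; Frank–Yara: 1/3; Orla–Yara: 1/2; Nate–Yara: 1/3.
All other pairs contribute 0.
Summing the contributions gives betweenness(Veda) = 31/15.

31/15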